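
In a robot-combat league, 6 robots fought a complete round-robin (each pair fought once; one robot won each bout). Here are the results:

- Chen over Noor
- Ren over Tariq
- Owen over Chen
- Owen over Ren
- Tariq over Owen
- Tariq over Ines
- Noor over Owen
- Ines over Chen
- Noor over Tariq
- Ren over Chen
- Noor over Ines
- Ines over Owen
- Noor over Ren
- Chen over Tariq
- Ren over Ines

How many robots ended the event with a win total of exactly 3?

Win totals: Owen 2, Ren 3, Noor 4, Chen 2, Tariq 2, Ines 2.
Exactly 3: Ren — 1 robot.

1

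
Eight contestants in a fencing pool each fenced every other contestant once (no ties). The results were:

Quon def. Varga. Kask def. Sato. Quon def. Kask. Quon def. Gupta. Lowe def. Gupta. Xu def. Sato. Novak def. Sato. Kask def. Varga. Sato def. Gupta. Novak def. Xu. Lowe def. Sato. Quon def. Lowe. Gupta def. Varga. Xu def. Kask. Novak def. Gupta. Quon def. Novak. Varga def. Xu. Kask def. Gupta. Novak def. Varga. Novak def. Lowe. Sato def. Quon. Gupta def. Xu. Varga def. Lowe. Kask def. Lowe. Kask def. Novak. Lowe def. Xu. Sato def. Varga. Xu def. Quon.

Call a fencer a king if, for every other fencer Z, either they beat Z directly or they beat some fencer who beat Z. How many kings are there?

Lowe cannot reach Novak in two steps.
Varga cannot reach Novak in two steps.
Xu reaches everyone (king).
Novak reaches everyone (king).
Gupta cannot reach Novak in two steps.
Quon reaches everyone (king).
Kask reaches everyone (king).
Sato reaches everyone (king).
Kings: Xu, Novak, Quon, Kask, Sato — 5.

5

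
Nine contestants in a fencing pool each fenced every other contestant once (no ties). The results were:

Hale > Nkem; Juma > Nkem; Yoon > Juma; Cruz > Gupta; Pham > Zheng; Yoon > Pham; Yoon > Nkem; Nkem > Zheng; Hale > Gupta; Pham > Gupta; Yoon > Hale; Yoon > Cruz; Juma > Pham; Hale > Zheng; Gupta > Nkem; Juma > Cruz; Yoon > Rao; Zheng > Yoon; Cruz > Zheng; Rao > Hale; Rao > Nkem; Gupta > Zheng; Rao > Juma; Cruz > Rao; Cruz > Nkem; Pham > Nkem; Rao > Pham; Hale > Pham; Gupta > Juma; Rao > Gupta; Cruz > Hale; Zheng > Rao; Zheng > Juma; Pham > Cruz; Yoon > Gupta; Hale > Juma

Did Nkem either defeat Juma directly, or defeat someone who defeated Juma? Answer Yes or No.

Nkem did not beat Juma directly.
Nkem beat Zheng. Of those, Zheng beat Juma.

Yes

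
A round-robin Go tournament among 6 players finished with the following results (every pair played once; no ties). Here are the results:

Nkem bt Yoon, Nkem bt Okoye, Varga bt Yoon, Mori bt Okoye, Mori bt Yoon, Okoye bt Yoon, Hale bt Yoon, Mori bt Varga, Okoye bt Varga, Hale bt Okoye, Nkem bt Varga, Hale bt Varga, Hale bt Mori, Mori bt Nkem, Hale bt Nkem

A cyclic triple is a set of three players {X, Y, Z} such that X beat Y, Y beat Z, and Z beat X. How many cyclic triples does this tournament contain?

Of the C(6,3) = 20 triples, the cyclic ones are: none.
That is 0.

0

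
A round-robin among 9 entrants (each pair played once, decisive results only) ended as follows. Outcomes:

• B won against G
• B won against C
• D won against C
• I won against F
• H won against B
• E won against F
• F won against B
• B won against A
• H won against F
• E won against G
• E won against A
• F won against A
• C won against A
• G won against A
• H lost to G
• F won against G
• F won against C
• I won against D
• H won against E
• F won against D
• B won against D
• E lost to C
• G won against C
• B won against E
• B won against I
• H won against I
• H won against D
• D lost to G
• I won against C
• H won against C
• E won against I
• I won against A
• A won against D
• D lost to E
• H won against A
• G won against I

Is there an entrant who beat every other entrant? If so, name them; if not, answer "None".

Highest win total is H with 7 (out of 8 possible).
H lost to G, so no entrant went undefeated.

None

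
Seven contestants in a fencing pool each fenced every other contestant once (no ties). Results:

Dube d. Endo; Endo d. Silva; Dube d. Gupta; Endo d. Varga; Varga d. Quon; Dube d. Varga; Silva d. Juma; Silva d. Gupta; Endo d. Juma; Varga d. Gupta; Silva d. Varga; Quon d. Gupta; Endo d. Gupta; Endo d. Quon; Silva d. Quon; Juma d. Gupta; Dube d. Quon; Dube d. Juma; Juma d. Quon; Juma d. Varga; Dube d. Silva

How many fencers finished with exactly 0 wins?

Win totals: Endo 5, Quon 1, Silva 4, Juma 3, Dube 6, Varga 2, Gupta 0.
Exactly 0: Gupta — 1 fencer.

1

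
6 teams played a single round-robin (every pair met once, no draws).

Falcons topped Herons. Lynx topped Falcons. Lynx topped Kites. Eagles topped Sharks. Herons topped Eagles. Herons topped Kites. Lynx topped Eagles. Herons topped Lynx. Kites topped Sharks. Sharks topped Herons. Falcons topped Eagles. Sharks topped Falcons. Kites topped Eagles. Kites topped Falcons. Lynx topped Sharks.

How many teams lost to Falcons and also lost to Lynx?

Falcons beat: Herons, Eagles.
Lynx beat: Sharks, Falcons, Eagles, Kites.
Both beat: Eagles — 1.

1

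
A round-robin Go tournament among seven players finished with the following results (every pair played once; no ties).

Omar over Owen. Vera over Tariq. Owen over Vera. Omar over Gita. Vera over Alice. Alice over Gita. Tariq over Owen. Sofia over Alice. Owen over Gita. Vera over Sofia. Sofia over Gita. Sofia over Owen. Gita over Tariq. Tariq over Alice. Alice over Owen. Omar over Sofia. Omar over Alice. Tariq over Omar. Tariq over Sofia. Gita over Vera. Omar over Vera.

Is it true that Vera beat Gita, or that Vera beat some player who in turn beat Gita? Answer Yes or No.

Yes

Vera did not beat Gita directly.
Vera beat Sofia, Tariq, Alice. Of those, Sofia beat Gita.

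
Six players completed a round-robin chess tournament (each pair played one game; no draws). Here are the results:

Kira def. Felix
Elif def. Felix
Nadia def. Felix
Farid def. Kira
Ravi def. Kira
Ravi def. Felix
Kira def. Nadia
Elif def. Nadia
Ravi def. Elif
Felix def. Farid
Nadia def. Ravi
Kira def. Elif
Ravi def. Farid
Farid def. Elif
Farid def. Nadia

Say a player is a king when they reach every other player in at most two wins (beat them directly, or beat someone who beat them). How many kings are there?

4

Farid reaches everyone (king).
Nadia reaches everyone (king).
Felix cannot reach Ravi in two steps.
Ravi reaches everyone (king).
Elif cannot reach Kira in two steps.
Kira reaches everyone (king).
Kings: Farid, Nadia, Ravi, Kira — 4.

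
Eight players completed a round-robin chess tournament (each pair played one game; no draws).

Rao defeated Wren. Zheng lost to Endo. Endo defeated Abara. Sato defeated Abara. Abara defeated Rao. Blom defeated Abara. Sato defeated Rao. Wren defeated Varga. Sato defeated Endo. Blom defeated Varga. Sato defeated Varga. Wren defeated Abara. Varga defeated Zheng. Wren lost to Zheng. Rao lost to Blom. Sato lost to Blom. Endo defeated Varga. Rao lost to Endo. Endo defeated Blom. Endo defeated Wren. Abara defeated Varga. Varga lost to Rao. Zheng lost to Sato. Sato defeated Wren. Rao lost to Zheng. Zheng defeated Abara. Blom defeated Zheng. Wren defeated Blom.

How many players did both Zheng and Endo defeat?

3

Zheng beat: Rao, Abara, Wren.
Endo beat: Rao, Zheng, Abara, Blom, Varga, Wren.
Both beat: Rao, Abara, Wren — 3.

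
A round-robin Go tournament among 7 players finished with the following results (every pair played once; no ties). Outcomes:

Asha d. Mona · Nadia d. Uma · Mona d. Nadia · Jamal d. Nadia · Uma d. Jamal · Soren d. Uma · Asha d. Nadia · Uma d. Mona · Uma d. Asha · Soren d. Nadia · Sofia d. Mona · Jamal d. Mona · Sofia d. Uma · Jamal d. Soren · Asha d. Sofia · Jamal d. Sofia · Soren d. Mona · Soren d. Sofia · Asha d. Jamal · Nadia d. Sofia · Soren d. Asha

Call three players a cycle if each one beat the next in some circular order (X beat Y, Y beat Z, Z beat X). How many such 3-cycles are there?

8

Win totals: Asha 4, Uma 3, Mona 1, Jamal 4, Nadia 2, Sofia 2, Soren 5.
A player with w wins dominates both others in C(w,2) triples; summing gives 6 + 3 + 0 + 6 + 1 + 1 + 10 = 27 transitive triples.
Total triples C(7,3) = 35, so cyclic triples = 35 − 27 = 8.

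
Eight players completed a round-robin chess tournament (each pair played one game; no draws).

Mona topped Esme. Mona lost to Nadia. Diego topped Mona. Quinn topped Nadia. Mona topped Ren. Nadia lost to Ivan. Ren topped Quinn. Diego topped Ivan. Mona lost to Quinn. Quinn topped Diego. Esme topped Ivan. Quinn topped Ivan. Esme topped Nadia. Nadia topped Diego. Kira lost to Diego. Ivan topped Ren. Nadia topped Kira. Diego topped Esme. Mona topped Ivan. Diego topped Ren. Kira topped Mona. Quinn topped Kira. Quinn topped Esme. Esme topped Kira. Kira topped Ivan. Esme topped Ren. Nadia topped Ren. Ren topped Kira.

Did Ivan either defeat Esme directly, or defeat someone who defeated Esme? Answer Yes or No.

Ivan did not beat Esme directly.
Ivan beat Nadia, Ren, but each of them lost to Esme. No two-step path.

No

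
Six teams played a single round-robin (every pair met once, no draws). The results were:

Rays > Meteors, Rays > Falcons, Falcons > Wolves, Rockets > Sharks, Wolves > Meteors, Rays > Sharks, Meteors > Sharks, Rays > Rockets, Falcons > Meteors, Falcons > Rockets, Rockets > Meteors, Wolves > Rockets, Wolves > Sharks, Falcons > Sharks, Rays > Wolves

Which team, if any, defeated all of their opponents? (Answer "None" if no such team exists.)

Rays has 5 wins out of 5 opponents — a perfect record.

Rays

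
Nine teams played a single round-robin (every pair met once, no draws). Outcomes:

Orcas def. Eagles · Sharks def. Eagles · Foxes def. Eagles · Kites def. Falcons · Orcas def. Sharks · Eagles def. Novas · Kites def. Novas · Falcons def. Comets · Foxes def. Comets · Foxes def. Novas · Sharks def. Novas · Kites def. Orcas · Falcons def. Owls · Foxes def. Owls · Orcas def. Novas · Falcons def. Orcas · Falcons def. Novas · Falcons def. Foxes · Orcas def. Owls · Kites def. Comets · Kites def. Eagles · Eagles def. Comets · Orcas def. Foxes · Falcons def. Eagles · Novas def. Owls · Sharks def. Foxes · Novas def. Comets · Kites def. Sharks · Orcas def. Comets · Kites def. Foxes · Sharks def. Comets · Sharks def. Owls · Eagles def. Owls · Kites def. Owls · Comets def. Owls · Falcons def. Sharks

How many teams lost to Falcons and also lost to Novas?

2

Falcons beat: Novas, Comets, Sharks, Eagles, Orcas, Owls, Foxes.
Novas beat: Comets, Owls.
Both beat: Comets, Owls — 2.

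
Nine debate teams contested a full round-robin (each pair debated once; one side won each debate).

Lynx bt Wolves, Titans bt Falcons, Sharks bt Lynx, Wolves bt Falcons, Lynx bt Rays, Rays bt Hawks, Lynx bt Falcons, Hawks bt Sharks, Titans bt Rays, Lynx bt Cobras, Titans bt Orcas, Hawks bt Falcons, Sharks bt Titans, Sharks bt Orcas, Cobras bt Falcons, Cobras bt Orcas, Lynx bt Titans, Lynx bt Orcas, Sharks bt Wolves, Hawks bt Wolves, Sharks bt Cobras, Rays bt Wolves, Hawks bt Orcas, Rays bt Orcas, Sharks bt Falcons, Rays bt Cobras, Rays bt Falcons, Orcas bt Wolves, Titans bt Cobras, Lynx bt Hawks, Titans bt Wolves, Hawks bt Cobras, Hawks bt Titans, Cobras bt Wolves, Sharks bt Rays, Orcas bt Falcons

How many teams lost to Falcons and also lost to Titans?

0

Falcons beat: no one.
Titans beat: Cobras, Rays, Wolves, Falcons, Orcas.
No one was beaten by both.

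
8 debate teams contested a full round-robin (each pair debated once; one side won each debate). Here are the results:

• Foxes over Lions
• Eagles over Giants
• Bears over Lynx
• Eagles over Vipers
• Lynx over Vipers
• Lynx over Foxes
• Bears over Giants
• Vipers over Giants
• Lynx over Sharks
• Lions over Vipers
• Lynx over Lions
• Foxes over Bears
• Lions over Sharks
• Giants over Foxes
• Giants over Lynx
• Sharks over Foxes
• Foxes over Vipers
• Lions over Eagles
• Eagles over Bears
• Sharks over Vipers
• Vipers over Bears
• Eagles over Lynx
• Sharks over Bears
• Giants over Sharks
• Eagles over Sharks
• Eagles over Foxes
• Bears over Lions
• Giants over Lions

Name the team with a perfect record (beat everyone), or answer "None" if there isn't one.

None

Highest win total is Eagles with 6 (out of 7 possible).
Eagles lost to Lions, so no team went undefeated.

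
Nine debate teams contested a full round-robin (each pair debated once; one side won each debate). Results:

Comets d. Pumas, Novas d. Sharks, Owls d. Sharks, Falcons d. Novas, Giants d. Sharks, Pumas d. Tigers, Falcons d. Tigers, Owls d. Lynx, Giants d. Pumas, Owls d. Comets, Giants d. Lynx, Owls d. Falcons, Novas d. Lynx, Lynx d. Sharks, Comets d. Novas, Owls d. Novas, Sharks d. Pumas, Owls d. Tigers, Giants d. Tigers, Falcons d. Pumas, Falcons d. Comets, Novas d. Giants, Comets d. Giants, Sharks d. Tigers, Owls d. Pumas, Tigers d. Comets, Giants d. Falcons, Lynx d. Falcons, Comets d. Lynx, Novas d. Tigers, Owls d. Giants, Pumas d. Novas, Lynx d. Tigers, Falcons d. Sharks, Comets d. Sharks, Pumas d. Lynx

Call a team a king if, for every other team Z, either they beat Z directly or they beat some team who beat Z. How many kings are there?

Comets cannot reach Owls in two steps.
Falcons cannot reach Owls in two steps.
Novas cannot reach Owls in two steps.
Sharks cannot reach Falcons, Owls, Giants in two steps.
Owls reaches everyone (king).
Pumas cannot reach Owls in two steps.
Lynx cannot reach Owls, Giants in two steps.
Giants cannot reach Owls in two steps.
Tigers cannot reach Falcons, Owls in two steps.
Kings: Owls — 1.

1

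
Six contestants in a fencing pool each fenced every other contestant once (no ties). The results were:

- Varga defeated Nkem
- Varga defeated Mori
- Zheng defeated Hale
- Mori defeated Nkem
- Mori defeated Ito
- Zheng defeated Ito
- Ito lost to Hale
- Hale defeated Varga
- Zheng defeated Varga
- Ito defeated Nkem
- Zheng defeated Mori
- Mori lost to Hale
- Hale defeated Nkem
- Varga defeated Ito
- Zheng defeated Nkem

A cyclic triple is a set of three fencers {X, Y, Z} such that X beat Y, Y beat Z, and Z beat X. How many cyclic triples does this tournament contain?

Win totals: Nkem 0, Mori 2, Hale 4, Varga 3, Ito 1, Zheng 5.
A fencer with w wins dominates both others in C(w,2) triples; summing gives 0 + 1 + 6 + 3 + 0 + 10 = 20 transitive triples.
Total triples C(6,3) = 20, so cyclic triples = 20 − 20 = 0.

0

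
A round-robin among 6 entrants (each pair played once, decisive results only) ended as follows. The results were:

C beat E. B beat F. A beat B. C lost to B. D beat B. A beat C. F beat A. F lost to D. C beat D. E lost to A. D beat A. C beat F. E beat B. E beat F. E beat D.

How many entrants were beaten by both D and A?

D beat: A, B, F.
A beat: B, C, E.
Both beat: B — 1.

1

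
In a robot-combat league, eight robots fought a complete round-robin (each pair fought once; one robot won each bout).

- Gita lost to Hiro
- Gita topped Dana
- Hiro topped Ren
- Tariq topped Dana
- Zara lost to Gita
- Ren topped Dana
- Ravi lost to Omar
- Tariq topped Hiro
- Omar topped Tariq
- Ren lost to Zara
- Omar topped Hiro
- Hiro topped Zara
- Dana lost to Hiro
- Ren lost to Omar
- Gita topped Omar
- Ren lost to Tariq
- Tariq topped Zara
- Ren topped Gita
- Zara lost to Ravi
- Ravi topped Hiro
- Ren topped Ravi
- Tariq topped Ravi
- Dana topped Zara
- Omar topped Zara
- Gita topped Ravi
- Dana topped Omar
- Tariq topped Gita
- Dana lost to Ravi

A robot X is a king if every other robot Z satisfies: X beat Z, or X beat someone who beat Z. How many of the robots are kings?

Hiro cannot reach Tariq in two steps.
Gita reaches everyone (king).
Ravi cannot reach Tariq in two steps.
Omar reaches everyone (king).
Ren cannot reach Tariq in two steps.
Dana cannot reach Gita in two steps.
Tariq reaches everyone (king).
Zara cannot reach Hiro, Omar, Tariq in two steps.
Kings: Gita, Omar, Tariq — 3.

3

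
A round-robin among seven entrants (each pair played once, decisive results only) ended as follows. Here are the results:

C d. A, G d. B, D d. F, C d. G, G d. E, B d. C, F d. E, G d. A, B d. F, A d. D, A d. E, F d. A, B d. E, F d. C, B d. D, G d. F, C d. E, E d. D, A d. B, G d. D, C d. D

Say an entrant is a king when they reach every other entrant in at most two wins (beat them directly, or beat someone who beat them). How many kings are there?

A cannot reach G in two steps.
B reaches everyone (king).
C reaches everyone (king).
D cannot reach B, G in two steps.
E cannot reach A, B, C, G in two steps.
F reaches everyone (king).
G reaches everyone (king).
Kings: B, C, F, G — 4.

4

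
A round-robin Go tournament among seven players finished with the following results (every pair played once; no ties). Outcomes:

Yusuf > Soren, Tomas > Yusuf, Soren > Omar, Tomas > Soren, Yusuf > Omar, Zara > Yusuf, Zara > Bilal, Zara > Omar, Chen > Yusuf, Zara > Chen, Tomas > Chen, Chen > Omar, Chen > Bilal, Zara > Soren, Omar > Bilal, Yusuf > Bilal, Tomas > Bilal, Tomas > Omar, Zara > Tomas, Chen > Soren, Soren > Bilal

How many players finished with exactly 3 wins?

Win totals: Omar 1, Bilal 0, Yusuf 3, Soren 2, Zara 6, Chen 4, Tomas 5.
Exactly 3: Yusuf — 1 player.

1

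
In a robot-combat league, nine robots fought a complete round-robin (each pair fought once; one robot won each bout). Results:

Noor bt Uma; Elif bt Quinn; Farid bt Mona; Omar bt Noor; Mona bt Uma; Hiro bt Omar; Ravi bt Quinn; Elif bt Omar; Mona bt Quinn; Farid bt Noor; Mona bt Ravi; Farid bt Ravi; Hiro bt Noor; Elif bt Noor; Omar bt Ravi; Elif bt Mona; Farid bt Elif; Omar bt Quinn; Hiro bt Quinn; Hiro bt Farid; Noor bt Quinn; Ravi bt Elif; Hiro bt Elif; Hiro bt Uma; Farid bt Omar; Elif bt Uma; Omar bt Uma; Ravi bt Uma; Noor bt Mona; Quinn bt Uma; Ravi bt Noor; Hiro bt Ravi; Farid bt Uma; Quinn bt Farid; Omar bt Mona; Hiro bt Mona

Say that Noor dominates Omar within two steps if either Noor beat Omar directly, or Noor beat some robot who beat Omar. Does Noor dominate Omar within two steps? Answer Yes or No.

Noor did not beat Omar directly.
Noor beat Uma, Mona, Quinn, but each of them lost to Omar. No two-step path.

No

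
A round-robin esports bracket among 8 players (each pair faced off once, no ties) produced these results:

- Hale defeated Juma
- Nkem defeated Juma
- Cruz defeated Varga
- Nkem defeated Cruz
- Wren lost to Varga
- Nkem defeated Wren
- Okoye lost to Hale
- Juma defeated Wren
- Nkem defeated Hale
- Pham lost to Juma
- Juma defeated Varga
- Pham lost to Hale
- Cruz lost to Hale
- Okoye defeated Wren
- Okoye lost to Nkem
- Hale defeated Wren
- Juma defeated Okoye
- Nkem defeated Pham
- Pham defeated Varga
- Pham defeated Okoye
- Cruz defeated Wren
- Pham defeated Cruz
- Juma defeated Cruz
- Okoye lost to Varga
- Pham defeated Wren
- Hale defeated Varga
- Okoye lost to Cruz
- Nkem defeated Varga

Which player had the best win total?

Win totals: Wren 0, Cruz 3, Okoye 1, Juma 5, Pham 4, Hale 6, Nkem 7, Varga 2.
Nkem leads with 7 wins (next highest: 6).

Nkem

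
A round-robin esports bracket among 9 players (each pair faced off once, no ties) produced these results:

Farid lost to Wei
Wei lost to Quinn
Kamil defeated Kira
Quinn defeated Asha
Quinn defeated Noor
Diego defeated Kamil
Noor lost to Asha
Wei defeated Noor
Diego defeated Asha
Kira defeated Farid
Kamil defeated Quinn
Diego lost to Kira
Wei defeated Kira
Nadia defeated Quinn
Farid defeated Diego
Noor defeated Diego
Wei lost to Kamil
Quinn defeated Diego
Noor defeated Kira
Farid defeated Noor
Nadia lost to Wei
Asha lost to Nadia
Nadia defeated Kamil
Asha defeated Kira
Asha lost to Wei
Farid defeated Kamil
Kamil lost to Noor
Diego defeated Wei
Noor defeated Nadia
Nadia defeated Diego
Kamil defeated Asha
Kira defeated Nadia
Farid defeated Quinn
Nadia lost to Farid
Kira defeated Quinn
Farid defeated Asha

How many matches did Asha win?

Asha's results: beat Noor, Kira; lost to Nadia, Kamil, Diego, Quinn, Wei, Farid.
That is 2 wins.

2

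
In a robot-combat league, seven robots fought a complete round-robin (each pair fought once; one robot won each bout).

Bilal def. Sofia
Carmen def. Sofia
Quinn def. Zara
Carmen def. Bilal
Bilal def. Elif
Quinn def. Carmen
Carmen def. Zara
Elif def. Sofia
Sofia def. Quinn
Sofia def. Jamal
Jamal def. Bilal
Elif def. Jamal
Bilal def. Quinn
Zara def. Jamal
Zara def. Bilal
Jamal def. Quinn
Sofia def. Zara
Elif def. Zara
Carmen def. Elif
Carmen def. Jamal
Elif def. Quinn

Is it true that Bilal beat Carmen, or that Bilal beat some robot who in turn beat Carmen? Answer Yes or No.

Bilal did not beat Carmen directly.
Bilal beat Quinn, Sofia, Elif. Of those, Quinn beat Carmen.

Yes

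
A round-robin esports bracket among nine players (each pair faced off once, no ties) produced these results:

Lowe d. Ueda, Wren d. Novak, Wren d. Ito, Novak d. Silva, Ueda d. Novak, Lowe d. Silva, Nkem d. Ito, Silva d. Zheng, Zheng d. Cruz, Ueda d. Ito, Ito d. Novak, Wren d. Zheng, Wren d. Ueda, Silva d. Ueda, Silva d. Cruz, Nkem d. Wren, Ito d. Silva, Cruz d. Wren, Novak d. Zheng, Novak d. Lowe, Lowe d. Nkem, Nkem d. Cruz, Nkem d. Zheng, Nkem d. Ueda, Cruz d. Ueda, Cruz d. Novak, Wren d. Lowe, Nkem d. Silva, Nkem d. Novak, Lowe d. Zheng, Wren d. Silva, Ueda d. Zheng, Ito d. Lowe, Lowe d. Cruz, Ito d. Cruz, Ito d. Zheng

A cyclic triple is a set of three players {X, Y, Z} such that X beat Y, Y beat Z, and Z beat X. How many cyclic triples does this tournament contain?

16

Win totals: Nkem 7, Ueda 3, Lowe 5, Silva 3, Wren 6, Ito 5, Cruz 3, Zheng 1, Novak 3.
A player with w wins dominates both others in C(w,2) triples; summing gives 21 + 3 + 10 + 3 + 15 + 10 + 3 + 0 + 3 = 68 transitive triples.
Total triples C(9,3) = 84, so cyclic triples = 84 − 68 = 16.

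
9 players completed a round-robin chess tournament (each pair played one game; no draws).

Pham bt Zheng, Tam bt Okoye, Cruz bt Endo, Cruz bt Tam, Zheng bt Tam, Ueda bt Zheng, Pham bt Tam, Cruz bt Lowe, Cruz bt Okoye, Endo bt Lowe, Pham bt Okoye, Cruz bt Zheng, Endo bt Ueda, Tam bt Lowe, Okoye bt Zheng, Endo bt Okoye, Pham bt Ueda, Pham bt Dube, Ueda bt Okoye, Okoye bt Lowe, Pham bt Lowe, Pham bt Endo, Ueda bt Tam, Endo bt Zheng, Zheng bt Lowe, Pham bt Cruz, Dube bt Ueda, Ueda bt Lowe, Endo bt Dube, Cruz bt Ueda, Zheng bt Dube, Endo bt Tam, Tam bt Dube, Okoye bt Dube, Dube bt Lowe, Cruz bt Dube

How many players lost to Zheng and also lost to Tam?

Zheng beat: Dube, Lowe, Tam.
Tam beat: Dube, Lowe, Okoye.
Both beat: Dube, Lowe — 2.

2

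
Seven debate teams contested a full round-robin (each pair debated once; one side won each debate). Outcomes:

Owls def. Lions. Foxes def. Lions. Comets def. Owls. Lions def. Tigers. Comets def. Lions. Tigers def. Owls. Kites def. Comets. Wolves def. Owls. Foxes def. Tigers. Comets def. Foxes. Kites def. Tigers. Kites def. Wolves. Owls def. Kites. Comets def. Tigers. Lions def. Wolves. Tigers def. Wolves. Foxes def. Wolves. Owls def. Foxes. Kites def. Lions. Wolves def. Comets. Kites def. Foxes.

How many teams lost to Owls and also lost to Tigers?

Owls beat: Lions, Kites, Foxes.
Tigers beat: Owls, Wolves.
No one was beaten by both.

0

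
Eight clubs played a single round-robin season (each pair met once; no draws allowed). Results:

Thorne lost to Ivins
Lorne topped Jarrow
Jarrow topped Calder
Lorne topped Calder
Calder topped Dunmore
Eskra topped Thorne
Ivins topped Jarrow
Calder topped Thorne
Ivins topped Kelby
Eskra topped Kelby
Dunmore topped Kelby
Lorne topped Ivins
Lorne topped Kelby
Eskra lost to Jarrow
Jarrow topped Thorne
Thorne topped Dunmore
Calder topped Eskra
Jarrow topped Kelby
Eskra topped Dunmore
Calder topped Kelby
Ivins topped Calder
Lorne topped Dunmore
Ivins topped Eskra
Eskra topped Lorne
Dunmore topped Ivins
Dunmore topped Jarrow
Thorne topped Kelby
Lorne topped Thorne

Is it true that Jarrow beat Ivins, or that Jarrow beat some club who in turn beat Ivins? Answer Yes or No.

No

Jarrow did not beat Ivins directly.
Jarrow beat Calder, Thorne, Kelby, Eskra, but each of them lost to Ivins. No two-step path.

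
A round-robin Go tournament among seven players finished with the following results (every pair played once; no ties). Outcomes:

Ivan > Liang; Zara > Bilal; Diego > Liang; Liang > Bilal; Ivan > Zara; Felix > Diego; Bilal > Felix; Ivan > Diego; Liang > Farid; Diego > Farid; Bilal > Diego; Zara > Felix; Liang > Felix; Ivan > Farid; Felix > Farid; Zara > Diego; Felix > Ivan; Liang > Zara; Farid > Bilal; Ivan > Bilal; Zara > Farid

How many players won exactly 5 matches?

1

Win totals: Zara 4, Ivan 5, Liang 4, Farid 1, Diego 2, Felix 3, Bilal 2.
Exactly 5: Ivan — 1 player.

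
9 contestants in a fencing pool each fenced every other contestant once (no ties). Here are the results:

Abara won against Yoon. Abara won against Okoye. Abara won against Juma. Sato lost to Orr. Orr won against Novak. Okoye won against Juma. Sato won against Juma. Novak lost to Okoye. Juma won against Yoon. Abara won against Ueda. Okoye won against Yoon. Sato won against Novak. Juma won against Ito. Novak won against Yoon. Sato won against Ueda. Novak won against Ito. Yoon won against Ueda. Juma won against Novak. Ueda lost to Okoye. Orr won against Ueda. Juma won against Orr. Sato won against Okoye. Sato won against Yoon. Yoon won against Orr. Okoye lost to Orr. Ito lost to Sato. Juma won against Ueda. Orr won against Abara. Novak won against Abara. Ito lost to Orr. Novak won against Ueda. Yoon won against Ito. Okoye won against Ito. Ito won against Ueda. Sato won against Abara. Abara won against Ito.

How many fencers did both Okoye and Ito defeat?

Okoye beat: Ito, Juma, Ueda, Novak, Yoon.
Ito beat: Ueda.
Both beat: Ueda — 1.

1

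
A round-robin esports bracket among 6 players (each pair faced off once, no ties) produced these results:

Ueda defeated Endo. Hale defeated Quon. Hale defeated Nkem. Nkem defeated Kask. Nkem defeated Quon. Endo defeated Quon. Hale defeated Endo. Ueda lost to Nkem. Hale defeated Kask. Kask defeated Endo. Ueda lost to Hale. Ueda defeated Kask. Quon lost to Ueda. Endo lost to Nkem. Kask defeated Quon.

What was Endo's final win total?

1

Endo's results: beat Quon; lost to Hale, Nkem, Kask, Ueda.
That is 1 win.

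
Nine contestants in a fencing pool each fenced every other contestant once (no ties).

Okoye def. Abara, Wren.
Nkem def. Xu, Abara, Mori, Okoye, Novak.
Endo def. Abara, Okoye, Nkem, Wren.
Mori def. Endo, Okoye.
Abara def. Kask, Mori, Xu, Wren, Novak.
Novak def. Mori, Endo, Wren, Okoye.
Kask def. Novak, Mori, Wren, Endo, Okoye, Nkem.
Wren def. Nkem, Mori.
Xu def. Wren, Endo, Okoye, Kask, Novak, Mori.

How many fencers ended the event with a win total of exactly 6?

2

Win totals: Kask 6, Endo 4, Nkem 5, Mori 2, Novak 4, Xu 6, Okoye 2, Wren 2, Abara 5.
Exactly 6: Kask, Xu — 2 fencers.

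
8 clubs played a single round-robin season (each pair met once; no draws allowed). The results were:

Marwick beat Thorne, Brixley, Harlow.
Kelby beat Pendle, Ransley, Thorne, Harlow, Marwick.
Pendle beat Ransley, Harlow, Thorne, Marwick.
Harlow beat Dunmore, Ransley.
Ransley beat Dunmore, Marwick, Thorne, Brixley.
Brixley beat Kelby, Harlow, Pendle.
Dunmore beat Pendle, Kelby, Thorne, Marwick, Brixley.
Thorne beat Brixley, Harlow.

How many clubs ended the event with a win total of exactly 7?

0

Win totals: Dunmore 5, Pendle 4, Harlow 2, Brixley 3, Marwick 3, Ransley 4, Thorne 2, Kelby 5.
No club has exactly 7 wins.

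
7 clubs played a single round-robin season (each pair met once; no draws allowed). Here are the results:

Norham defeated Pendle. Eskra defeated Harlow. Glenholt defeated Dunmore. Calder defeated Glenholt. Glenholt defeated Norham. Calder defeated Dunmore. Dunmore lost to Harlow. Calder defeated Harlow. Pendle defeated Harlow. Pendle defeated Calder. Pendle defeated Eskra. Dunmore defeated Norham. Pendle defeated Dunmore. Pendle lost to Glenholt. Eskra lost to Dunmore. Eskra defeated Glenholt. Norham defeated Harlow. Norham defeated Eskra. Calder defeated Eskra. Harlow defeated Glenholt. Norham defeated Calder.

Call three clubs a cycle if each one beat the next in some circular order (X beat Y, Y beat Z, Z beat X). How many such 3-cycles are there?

11

Win totals: Glenholt 3, Norham 4, Eskra 2, Pendle 4, Calder 4, Dunmore 2, Harlow 2.
A club with w wins dominates both others in C(w,2) triples; summing gives 3 + 6 + 1 + 6 + 6 + 1 + 1 = 24 transitive triples.
Total triples C(7,3) = 35, so cyclic triples = 35 − 24 = 11.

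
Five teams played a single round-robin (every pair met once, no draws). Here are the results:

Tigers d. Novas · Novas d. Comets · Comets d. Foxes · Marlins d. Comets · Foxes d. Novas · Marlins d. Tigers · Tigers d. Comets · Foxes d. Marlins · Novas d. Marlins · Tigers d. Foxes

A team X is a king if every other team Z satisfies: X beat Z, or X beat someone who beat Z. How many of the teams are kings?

4

Marlins reaches everyone (king).
Comets cannot reach Tigers in two steps.
Tigers reaches everyone (king).
Foxes reaches everyone (king).
Novas reaches everyone (king).
Kings: Marlins, Tigers, Foxes, Novas — 4.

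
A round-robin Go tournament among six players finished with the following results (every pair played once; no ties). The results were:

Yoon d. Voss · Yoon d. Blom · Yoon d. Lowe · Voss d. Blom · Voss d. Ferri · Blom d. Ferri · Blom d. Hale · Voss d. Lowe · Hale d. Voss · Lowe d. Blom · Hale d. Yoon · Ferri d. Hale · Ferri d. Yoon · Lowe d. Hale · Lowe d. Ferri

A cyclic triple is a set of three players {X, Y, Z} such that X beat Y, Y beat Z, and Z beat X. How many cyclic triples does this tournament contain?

Of the C(6,3) = 20 triples, the cyclic ones are: {Voss, Blom, Hale}; {Voss, Yoon, Ferri}; {Voss, Lowe, Hale}; {Voss, Ferri, Hale}; {Blom, Yoon, Ferri}; {Blom, Yoon, Hale}; {Yoon, Lowe, Ferri}; {Yoon, Lowe, Hale}.
That is 8.

8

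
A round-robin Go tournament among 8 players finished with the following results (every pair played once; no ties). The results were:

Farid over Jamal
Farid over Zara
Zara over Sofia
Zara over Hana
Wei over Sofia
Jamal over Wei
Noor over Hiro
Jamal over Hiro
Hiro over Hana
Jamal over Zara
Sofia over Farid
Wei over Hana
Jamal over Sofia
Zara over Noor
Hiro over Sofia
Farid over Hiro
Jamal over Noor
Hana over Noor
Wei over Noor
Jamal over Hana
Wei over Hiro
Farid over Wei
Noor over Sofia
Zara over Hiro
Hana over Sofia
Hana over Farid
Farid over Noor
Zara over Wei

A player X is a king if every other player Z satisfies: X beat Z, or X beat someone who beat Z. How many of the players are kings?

3

Zara cannot reach Jamal in two steps.
Hiro cannot reach Zara, Wei, Jamal in two steps.
Farid reaches everyone (king).
Wei cannot reach Zara, Jamal in two steps.
Noor cannot reach Zara, Wei, Jamal in two steps.
Jamal reaches everyone (king).
Sofia cannot reach Hana in two steps.
Hana reaches everyone (king).
Kings: Farid, Jamal, Hana — 3.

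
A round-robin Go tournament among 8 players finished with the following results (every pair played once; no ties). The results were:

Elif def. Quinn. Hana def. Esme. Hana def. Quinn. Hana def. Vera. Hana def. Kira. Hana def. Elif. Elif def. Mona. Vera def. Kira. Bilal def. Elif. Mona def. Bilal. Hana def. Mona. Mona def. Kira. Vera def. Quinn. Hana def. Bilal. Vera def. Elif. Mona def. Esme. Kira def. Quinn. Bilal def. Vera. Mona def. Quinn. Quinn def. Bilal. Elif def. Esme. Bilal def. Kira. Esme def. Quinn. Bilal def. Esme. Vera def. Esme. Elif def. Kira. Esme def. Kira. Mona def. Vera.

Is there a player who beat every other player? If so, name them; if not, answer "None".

Hana

Hana has 7 wins out of 7 opponents — a perfect record.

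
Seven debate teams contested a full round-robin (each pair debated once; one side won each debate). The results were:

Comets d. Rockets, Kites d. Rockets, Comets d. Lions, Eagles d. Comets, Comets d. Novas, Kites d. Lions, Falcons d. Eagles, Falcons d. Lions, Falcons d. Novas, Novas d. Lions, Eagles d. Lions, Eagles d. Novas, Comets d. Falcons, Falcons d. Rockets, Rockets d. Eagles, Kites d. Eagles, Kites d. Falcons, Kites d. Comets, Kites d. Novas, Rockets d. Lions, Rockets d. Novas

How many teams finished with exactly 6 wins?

Win totals: Kites 6, Rockets 3, Falcons 4, Eagles 3, Novas 1, Lions 0, Comets 4.
Exactly 6: Kites — 1 team.

1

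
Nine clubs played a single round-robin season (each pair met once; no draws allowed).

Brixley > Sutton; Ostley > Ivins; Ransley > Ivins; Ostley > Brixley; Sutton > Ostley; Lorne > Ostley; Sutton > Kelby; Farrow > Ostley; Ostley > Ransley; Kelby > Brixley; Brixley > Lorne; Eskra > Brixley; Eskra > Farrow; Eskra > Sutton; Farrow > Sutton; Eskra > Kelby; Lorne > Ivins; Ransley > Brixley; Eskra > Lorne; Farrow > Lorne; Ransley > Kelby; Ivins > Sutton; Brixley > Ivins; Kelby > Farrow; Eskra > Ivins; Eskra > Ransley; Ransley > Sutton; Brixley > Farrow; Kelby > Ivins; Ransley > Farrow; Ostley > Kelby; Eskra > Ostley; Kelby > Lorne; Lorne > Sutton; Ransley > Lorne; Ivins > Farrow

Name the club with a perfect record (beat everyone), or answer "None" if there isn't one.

Eskra

Eskra has 8 wins out of 8 opponents — a perfect record.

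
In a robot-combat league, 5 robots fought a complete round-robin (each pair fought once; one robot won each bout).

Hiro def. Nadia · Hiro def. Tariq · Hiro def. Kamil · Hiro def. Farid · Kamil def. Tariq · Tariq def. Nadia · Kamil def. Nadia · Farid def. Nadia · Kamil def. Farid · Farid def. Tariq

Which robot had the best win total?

Win totals: Tariq 1, Hiro 4, Nadia 0, Farid 2, Kamil 3.
Hiro leads with 4 wins (next highest: 3).

Hiro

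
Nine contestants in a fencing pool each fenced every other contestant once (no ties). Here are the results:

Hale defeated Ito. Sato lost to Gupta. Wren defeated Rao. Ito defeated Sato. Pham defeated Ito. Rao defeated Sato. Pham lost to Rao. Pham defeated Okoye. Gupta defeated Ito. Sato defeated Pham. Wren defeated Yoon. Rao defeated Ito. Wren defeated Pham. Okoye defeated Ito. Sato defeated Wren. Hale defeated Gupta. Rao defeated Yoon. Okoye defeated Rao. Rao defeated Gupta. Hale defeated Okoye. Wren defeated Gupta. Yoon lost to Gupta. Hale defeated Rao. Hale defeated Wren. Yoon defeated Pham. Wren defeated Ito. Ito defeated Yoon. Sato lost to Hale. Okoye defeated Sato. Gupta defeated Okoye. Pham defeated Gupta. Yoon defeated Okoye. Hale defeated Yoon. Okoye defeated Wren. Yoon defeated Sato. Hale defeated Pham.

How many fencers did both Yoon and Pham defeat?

1

Yoon beat: Pham, Sato, Okoye.
Pham beat: Ito, Gupta, Okoye.
Both beat: Okoye — 1.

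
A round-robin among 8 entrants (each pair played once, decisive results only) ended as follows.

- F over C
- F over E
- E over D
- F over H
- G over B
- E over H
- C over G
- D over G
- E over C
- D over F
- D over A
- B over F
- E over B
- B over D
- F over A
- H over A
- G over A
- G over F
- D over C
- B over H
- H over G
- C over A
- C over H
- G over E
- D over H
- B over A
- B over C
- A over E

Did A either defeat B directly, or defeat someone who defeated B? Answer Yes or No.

A did not beat B directly.
A beat E. Of those, E beat B.

Yes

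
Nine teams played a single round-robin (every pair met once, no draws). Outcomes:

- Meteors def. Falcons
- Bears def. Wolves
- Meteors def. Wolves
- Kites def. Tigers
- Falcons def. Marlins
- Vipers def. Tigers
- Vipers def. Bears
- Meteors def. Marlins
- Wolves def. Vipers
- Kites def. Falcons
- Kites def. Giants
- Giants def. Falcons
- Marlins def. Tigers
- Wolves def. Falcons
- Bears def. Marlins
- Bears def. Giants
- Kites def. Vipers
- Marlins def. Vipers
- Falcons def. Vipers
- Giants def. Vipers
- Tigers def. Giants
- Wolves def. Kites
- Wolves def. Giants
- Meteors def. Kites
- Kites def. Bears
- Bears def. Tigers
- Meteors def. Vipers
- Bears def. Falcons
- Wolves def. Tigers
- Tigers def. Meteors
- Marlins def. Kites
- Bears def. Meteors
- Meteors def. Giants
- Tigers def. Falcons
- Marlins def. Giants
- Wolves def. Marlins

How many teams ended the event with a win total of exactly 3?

1

Win totals: Wolves 6, Kites 5, Giants 2, Vipers 2, Falcons 2, Tigers 3, Bears 6, Meteors 6, Marlins 4.
Exactly 3: Tigers — 1 team.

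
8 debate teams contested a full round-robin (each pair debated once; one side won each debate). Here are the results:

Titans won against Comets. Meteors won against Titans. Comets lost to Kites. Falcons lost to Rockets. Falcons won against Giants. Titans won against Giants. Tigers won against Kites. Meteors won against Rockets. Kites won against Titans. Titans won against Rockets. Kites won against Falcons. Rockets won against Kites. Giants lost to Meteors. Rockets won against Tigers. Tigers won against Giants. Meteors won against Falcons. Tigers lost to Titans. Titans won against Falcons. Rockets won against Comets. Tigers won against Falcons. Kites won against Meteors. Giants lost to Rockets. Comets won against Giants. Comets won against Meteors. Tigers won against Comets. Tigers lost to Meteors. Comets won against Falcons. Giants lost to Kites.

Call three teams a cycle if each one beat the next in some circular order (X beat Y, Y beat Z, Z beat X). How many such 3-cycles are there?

7

Win totals: Comets 3, Giants 0, Rockets 5, Tigers 4, Falcons 1, Titans 5, Kites 5, Meteors 5.
A team with w wins dominates both others in C(w,2) triples; summing gives 3 + 0 + 10 + 6 + 0 + 10 + 10 + 10 = 49 transitive triples.
Total triples C(8,3) = 56, so cyclic triples = 56 − 49 = 7.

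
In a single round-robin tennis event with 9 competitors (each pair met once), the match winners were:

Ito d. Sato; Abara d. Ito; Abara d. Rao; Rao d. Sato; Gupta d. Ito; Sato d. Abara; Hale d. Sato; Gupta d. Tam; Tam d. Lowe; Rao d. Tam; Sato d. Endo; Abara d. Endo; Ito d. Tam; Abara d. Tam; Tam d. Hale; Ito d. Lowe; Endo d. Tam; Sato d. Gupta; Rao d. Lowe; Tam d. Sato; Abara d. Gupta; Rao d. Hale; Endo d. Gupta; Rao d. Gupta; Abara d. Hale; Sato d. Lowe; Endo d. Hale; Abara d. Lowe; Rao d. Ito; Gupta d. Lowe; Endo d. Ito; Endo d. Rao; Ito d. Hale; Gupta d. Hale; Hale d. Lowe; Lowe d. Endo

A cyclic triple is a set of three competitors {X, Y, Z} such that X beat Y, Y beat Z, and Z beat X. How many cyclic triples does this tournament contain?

Win totals: Tam 3, Endo 5, Rao 6, Abara 7, Sato 4, Hale 2, Lowe 1, Gupta 4, Ito 4.
A competitor with w wins dominates both others in C(w,2) triples; summing gives 3 + 10 + 15 + 21 + 6 + 1 + 0 + 6 + 6 = 68 transitive triples.
Total triples C(9,3) = 84, so cyclic triples = 84 − 68 = 16.

16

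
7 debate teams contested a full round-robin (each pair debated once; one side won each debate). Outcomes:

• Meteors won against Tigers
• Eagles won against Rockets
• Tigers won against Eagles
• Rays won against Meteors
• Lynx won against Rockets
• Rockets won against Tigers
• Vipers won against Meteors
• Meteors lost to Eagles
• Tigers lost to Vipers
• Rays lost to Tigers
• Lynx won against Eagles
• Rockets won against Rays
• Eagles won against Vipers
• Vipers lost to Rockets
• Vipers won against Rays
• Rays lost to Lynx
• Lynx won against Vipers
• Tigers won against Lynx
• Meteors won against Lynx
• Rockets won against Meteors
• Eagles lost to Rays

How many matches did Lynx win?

Lynx's results: beat Rockets, Eagles, Rays, Vipers; lost to Meteors, Tigers.
That is 4 wins.

4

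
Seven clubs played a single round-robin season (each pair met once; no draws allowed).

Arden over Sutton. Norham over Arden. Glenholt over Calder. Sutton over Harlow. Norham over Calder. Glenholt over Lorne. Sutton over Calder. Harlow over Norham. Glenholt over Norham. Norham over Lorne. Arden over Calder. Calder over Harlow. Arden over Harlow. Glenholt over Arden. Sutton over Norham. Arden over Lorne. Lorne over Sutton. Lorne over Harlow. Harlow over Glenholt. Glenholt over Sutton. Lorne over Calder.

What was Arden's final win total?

4

Arden's results: beat Lorne, Calder, Sutton, Harlow; lost to Norham, Glenholt.
That is 4 wins.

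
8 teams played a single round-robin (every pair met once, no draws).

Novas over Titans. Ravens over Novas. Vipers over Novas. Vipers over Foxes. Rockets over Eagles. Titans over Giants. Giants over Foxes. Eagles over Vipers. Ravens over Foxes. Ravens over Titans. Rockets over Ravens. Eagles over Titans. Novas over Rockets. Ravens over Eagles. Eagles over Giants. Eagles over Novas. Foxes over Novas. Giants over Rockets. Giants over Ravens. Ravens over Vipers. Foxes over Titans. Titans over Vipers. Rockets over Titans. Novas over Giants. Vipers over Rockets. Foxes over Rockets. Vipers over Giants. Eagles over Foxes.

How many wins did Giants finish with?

3

Giants' results: beat Ravens, Foxes, Rockets; lost to Eagles, Novas, Vipers, Titans.
That is 3 wins.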